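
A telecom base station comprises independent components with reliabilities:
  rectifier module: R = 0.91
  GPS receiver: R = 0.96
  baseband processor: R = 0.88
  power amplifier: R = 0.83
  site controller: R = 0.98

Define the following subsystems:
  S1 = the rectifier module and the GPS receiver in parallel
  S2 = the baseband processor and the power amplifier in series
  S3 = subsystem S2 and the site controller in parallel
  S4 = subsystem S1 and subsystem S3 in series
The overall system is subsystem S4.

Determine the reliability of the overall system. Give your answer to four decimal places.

Parallel (rectifier module and GPS receiver): 1 − (1 − 0.910000)(1 − 0.960000) = 0.996400
Series (baseband processor and power amplifier): 0.880000 × 0.830000 = 0.730400
Parallel ([0.730400] and site controller): 1 − (1 − 0.730400)(1 − 0.980000) = 0.994608
Series ([0.996400] and [0.994608]): 0.996400 × 0.994608 = 0.9910

0.9910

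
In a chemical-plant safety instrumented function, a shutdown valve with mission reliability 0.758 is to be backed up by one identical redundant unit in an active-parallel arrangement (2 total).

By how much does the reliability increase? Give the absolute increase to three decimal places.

R_before = 0.758
R_after = 1 − (1 − 0.758)^2 = 0.941
ΔR = 0.941 − 0.758 = 0.183

0.183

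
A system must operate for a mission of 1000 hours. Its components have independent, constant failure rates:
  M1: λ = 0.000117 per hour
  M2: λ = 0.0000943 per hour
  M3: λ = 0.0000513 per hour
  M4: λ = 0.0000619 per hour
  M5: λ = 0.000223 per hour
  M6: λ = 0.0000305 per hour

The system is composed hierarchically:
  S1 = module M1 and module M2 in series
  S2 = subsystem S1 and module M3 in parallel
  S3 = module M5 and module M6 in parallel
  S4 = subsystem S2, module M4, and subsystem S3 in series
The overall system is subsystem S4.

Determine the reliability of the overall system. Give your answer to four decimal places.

0.9254

R(M1) = exp(−0.000117 × 1000) = 0.889585
R(M2) = exp(−0.0000943 × 1000) = 0.910010
R(M3) = exp(−0.0000513 × 1000) = 0.949994
R(M4) = exp(−0.0000619 × 1000) = 0.939977
R(M5) = exp(−0.000223 × 1000) = 0.800115
R(M6) = exp(−0.0000305 × 1000) = 0.969960
Series (M1 and M2): 0.889585 × 0.910010 = 0.809531
Parallel ([0.809531] and M3): 1 − (1 − 0.809531)(1 − 0.949994) = 0.990475
Parallel (M5 and M6): 1 − (1 − 0.800115)(1 − 0.969960) = 0.993995
Series ([0.990475], M4, and [0.993995]): 0.990475 × 0.939977 × 0.993995 = 0.9254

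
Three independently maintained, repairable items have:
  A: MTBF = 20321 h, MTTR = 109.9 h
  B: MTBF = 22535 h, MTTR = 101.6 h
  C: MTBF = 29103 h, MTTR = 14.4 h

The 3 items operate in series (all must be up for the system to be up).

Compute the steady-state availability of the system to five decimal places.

A(A) = MTBF/(MTBF+MTTR) = 20321/(20321+109.9) = 0.994621
A(B) = MTBF/(MTBF+MTTR) = 22535/(22535+101.6) = 0.995512
A(C) = MTBF/(MTBF+MTTR) = 29103/(29103+14.4) = 0.999505
Series availability: 0.994621 × 0.995512 × 0.999505 = 0.98967

0.98967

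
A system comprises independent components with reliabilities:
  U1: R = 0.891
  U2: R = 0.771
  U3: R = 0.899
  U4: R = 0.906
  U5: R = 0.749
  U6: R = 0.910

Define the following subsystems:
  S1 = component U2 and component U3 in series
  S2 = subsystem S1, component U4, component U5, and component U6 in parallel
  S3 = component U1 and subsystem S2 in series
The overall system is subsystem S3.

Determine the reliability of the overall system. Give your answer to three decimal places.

0.890

Series (U2 and U3): 0.77100 × 0.89900 = 0.69313
Parallel ([0.69313], U4, U5, and U6): 1 − (1 − 0.69313)(1 − 0.90600)(1 − 0.74900)(1 − 0.91000) = 0.99935
Series (U1 and [0.99935]): 0.89100 × 0.99935 = 0.890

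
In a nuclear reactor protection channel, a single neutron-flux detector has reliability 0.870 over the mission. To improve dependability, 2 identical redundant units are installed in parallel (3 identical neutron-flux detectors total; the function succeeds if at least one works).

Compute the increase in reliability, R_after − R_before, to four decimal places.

0.1278

R_before = 0.870
R_after = 1 − (1 − 0.870)^3 = 0.9978
ΔR = 0.9978 − 0.870 = 0.1278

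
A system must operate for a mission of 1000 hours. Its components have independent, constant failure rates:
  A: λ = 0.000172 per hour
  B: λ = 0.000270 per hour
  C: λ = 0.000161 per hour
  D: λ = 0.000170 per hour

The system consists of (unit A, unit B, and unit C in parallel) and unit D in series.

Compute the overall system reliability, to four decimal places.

0.8390

R(A) = exp(−0.000172 × 1000) = 0.841979
R(B) = exp(−0.000270 × 1000) = 0.763379
R(C) = exp(−0.000161 × 1000) = 0.851292
R(D) = exp(−0.000170 × 1000) = 0.843665
Parallel (A, B, and C): 1 − (1 − 0.841979)(1 − 0.763379)(1 − 0.851292) = 0.994440
Series ([0.994440] and D): 0.994440 × 0.843665 = 0.8390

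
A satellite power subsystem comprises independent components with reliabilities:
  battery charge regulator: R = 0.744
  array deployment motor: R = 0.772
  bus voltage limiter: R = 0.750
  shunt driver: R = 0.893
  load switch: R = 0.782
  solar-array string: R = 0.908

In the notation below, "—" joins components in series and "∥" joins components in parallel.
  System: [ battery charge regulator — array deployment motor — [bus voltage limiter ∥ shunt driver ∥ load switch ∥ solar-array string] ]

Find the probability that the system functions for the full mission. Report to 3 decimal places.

0.574

Parallel (bus voltage limiter, shunt driver, load switch, and solar-array string): 1 − (1 − 0.75000)(1 − 0.89300)(1 − 0.78200)(1 − 0.90800) = 0.99946
Series (battery charge regulator, array deployment motor, and [0.99946]): 0.74400 × 0.77200 × 0.99946 = 0.574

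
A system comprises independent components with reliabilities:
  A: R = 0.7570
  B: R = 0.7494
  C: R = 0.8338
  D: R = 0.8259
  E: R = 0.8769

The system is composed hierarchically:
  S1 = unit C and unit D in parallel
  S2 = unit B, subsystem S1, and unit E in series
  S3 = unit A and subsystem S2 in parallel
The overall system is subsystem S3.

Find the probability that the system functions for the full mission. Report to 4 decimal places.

Parallel (C and D): 1 − (1 − 0.833800)(1 − 0.825900) = 0.971065
Series (B, [0.971065], and E): 0.749400 × 0.971065 × 0.876900 = 0.638134
Parallel (A and [0.638134]): 1 − (1 − 0.757000)(1 − 0.638134) = 0.9121

0.9121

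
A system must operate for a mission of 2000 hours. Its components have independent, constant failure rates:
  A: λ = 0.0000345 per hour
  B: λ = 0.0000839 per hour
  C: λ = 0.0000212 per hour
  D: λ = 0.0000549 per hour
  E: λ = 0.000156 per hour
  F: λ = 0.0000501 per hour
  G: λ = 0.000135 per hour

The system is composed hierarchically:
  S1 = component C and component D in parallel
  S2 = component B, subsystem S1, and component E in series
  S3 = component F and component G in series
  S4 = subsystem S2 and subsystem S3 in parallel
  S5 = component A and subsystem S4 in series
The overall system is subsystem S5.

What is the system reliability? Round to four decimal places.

0.8225

R(A) = exp(−0.0000345 × 2000) = 0.933327
R(B) = exp(−0.0000839 × 2000) = 0.845523
R(C) = exp(−0.0000212 × 2000) = 0.958486
R(D) = exp(−0.0000549 × 2000) = 0.896013
R(E) = exp(−0.000156 × 2000) = 0.731982
R(F) = exp(−0.0000501 × 2000) = 0.904656
R(G) = exp(−0.000135 × 2000) = 0.763379
Parallel (C and D): 1 − (1 − 0.958486)(1 − 0.896013) = 0.995683
Series (B, [0.995683], and E): 0.845523 × 0.995683 × 0.731982 = 0.616236
Series (F and G): 0.904656 × 0.763379 = 0.690595
Parallel ([0.616236] and [0.690595]): 1 − (1 − 0.616236)(1 − 0.690595) = 0.881261
Series (A and [0.881261]): 0.933327 × 0.881261 = 0.8225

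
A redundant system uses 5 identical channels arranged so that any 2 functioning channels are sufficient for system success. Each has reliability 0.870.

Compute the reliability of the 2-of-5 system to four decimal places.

0.9987

R = Σ_{i=2}^{5} C(5,i) p^i (1−p)^{5−i} with p = 0.870
C(5,2)·0.870^2·0.130^3 = 0.016629
C(5,3)·0.870^3·0.130^2 = 0.111287
C(5,4)·0.870^4·0.130^1 = 0.372383
C(5,5)·0.870^5·0.130^0 = 0.498421
Sum = 0.9987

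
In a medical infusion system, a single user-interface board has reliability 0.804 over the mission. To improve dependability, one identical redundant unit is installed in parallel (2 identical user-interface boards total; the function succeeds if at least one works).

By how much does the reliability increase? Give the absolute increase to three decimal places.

0.158

R_before = 0.804
R_after = 1 − (1 − 0.804)^2 = 0.962
ΔR = 0.962 − 0.804 = 0.158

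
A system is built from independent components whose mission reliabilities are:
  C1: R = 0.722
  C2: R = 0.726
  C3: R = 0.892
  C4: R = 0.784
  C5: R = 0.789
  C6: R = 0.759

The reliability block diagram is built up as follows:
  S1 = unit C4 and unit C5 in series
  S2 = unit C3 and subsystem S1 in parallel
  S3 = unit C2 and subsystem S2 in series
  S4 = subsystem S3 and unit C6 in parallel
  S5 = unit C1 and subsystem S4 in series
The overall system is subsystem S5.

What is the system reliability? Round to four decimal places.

0.6691

Series (C4 and C5): 0.784000 × 0.789000 = 0.618576
Parallel (C3 and [0.618576]): 1 − (1 − 0.892000)(1 − 0.618576) = 0.958806
Series (C2 and [0.958806]): 0.726000 × 0.958806 = 0.696093
Parallel ([0.696093] and C6): 1 − (1 − 0.696093)(1 − 0.759000) = 0.926758
Series (C1 and [0.926758]): 0.722000 × 0.926758 = 0.6691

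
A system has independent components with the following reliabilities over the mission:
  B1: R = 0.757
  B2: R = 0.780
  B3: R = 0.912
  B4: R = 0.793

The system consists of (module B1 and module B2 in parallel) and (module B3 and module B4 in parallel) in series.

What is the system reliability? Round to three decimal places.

Parallel (B1 and B2): 1 − (1 − 0.75700)(1 − 0.78000) = 0.94654
Parallel (B3 and B4): 1 − (1 − 0.91200)(1 − 0.79300) = 0.98178
Series ([0.94654] and [0.98178]): 0.94654 × 0.98178 = 0.929

0.929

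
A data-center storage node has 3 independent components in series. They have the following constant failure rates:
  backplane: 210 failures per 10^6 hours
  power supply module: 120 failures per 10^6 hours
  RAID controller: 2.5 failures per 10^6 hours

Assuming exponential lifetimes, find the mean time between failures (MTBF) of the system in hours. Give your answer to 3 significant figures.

3010

Series of exponential components: λ_sys = Σ λ_i
λ_sys = 0.00021 + 0.00012 + 0.0000025 = 3.3250e-04 /h
MTBF = 1 / λ_sys = 3010 h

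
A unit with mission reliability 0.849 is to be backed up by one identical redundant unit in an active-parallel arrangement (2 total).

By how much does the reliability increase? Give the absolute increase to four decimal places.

0.1282

R_before = 0.849
R_after = 1 − (1 − 0.849)^2 = 0.9772
ΔR = 0.9772 − 0.849 = 0.1282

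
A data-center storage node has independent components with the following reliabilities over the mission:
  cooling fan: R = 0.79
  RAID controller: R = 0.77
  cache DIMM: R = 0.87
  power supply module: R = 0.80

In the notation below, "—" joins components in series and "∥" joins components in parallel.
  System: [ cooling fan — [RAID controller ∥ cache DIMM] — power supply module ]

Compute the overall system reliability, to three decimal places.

0.613

Parallel (RAID controller and cache DIMM): 1 − (1 − 0.77000)(1 − 0.87000) = 0.97010
Series (cooling fan, [0.97010], and power supply module): 0.79000 × 0.97010 × 0.80000 = 0.613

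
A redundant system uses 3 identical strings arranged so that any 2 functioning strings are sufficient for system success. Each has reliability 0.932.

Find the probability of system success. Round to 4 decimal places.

R = Σ_{i=2}^{3} C(3,i) p^i (1−p)^{3−i} with p = 0.932
C(3,2)·0.932^2·0.068^1 = 0.177199
C(3,3)·0.932^3·0.068^0 = 0.809558
Sum = 0.9868

0.9868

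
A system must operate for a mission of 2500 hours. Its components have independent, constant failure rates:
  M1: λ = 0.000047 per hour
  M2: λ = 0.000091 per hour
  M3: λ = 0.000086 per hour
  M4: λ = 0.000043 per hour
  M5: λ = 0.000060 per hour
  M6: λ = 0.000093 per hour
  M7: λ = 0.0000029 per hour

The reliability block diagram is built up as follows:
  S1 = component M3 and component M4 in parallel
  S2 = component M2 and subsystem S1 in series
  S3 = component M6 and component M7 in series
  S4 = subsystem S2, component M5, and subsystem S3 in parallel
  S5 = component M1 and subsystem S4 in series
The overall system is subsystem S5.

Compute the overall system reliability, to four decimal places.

0.8834

R(M1) = exp(−0.000047 × 2500) = 0.889141
R(M2) = exp(−0.000091 × 2500) = 0.796522
R(M3) = exp(−0.000086 × 2500) = 0.806541
R(M4) = exp(−0.000043 × 2500) = 0.898077
R(M5) = exp(−0.000060 × 2500) = 0.860708
R(M6) = exp(−0.000093 × 2500) = 0.792550
R(M7) = exp(−0.0000029 × 2500) = 0.992776
Parallel (M3 and M4): 1 − (1 − 0.806541)(1 − 0.898077) = 0.980282
Series (M2 and [0.980282]): 0.796522 × 0.980282 = 0.780816
Series (M6 and M7): 0.792550 × 0.992776 = 0.786825
Parallel ([0.780816], M5, and [0.786825]): 1 − (1 − 0.780816)(1 − 0.860708)(1 − 0.786825) = 0.993492
Series (M1 and [0.993492]): 0.889141 × 0.993492 = 0.8834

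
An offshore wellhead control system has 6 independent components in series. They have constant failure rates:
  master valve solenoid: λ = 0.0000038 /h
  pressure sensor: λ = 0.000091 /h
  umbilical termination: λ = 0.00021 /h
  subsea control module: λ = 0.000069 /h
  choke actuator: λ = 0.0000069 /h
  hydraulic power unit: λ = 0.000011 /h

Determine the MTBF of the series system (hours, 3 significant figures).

Series of exponential components: λ_sys = Σ λ_i
λ_sys = 0.0000038 + 0.000091 + 0.00021 + 0.000069 + 0.0000069 + 0.000011 = 3.9170e-04 /h
MTBF = 1 / λ_sys = 2550 h

2550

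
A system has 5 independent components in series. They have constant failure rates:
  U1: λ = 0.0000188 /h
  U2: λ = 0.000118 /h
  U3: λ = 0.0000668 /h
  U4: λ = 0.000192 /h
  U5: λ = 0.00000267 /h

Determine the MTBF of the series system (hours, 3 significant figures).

2510

Series of exponential components: λ_sys = Σ λ_i
λ_sys = 0.0000188 + 0.000118 + 0.0000668 + 0.000192 + 0.00000267 = 3.9827e-04 /h
MTBF = 1 / λ_sys = 2510 h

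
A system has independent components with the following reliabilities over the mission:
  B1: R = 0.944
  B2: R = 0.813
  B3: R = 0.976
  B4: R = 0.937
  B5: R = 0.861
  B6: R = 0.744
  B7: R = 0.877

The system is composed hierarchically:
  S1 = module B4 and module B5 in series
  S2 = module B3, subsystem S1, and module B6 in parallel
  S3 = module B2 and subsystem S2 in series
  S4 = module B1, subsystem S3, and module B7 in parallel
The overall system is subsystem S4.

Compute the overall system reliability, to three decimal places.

0.999

Series (B4 and B5): 0.93700 × 0.86100 = 0.80676
Parallel (B3, [0.80676], and B6): 1 − (1 − 0.97600)(1 − 0.80676)(1 − 0.74400) = 0.99881
Series (B2 and [0.99881]): 0.81300 × 0.99881 = 0.81203
Parallel (B1, [0.81203], and B7): 1 − (1 − 0.94400)(1 − 0.81203)(1 − 0.87700) = 0.999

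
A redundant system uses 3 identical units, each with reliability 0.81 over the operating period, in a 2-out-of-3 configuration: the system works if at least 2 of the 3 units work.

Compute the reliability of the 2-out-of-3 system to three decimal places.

0.905

R = Σ_{i=2}^{3} C(3,i) p^i (1−p)^{3−i} with p = 0.81
C(3,2)·0.81^2·0.19^1 = 0.37398
C(3,3)·0.81^3·0.19^0 = 0.53144
Sum = 0.905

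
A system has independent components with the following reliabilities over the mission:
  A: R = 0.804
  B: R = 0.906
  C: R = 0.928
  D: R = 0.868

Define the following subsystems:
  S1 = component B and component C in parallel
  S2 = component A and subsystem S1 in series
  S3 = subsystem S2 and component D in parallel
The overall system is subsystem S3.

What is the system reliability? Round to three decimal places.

Parallel (B and C): 1 − (1 − 0.90600)(1 − 0.92800) = 0.99323
Series (A and [0.99323]): 0.80400 × 0.99323 = 0.79856
Parallel ([0.79856] and D): 1 − (1 − 0.79856)(1 − 0.86800) = 0.973

0.973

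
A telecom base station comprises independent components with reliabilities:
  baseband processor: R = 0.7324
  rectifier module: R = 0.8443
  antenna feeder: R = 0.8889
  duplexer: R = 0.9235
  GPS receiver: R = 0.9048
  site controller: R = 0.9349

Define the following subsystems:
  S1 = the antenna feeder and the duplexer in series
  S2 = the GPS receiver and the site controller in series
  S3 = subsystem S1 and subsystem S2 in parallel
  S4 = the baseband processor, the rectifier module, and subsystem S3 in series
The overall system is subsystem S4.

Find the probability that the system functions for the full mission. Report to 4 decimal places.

0.6013

Series (antenna feeder and duplexer): 0.888900 × 0.923500 = 0.820899
Series (GPS receiver and site controller): 0.904800 × 0.934900 = 0.845898
Parallel ([0.820899] and [0.845898]): 1 − (1 − 0.820899)(1 − 0.845898) = 0.972400
Series (baseband processor, rectifier module, and [0.972400]): 0.732400 × 0.844300 × 0.972400 = 0.6013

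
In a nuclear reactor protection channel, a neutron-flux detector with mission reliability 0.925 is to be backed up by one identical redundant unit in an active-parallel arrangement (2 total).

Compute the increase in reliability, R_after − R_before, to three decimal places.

0.069

R_before = 0.925
R_after = 1 − (1 − 0.925)^2 = 0.994
ΔR = 0.994 − 0.925 = 0.069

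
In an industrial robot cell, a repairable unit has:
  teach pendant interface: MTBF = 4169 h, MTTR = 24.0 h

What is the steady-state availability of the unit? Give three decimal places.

A(teach pendant interface) = MTBF/(MTBF+MTTR) = 4169/(4169+24.0) = 0.994

0.994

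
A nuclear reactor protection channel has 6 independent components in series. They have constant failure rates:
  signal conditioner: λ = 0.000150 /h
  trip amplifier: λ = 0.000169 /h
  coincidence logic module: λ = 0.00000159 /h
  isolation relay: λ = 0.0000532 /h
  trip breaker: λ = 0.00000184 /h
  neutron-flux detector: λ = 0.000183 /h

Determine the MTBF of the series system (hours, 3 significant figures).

1790

Series of exponential components: λ_sys = Σ λ_i
λ_sys = 0.000150 + 0.000169 + 0.00000159 + 0.0000532 + 0.00000184 + 0.000183 = 5.5863e-04 /h
MTBF = 1 / λ_sys = 1790 h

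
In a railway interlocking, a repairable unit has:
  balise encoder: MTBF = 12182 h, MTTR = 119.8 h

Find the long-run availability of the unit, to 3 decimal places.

A(balise encoder) = MTBF/(MTBF+MTTR) = 12182/(12182+119.8) = 0.990

0.990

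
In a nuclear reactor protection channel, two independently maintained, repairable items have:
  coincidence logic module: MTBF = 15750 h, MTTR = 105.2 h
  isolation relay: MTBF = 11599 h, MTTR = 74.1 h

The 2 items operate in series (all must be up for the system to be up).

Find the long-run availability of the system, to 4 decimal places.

A(coincidence logic module) = MTBF/(MTBF+MTTR) = 15750/(15750+105.2) = 0.993365
A(isolation relay) = MTBF/(MTBF+MTTR) = 11599/(11599+74.1) = 0.993652
Series availability: 0.993365 × 0.993652 = 0.9871

0.9871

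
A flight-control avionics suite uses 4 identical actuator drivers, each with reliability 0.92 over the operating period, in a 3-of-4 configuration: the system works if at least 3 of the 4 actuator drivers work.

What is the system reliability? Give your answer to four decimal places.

0.9656

R = Σ_{i=3}^{4} C(4,i) p^i (1−p)^{4−i} with p = 0.92
C(4,3)·0.92^3·0.08^1 = 0.249180
C(4,4)·0.92^4·0.08^0 = 0.716393
Sum = 0.9656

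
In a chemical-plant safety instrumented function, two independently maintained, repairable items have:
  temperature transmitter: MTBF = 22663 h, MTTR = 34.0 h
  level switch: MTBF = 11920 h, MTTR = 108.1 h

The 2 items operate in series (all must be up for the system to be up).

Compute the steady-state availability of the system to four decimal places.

0.9895

A(temperature transmitter) = MTBF/(MTBF+MTTR) = 22663/(22663+34.0) = 0.998502
A(level switch) = MTBF/(MTBF+MTTR) = 11920/(11920+108.1) = 0.991013
Series availability: 0.998502 × 0.991013 = 0.9895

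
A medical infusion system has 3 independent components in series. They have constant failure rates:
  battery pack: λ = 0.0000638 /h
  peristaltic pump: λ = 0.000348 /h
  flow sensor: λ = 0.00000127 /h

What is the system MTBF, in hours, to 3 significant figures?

2420

Series of exponential components: λ_sys = Σ λ_i
λ_sys = 0.0000638 + 0.000348 + 0.00000127 = 4.1307e-04 /h
MTBF = 1 / λ_sys = 2420 h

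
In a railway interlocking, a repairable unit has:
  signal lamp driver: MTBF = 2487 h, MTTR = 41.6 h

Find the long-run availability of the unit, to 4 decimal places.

A(signal lamp driver) = MTBF/(MTBF+MTTR) = 2487/(2487+41.6) = 0.9835

0.9835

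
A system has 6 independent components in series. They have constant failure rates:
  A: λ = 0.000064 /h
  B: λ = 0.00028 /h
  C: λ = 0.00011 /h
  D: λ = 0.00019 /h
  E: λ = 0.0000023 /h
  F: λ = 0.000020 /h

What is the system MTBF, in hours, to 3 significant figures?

1500

Series of exponential components: λ_sys = Σ λ_i
λ_sys = 0.000064 + 0.00028 + 0.00011 + 0.00019 + 0.0000023 + 0.000020 = 6.6630e-04 /h
MTBF = 1 / λ_sys = 1500 h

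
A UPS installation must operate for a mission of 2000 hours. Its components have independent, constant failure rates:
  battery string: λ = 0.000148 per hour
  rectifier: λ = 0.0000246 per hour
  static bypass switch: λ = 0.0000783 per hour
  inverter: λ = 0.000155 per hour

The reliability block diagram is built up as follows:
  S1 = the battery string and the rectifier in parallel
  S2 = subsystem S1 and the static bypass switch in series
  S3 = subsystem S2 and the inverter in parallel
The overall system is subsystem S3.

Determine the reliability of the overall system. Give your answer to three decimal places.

R(battery string) = exp(−0.000148 × 2000) = 0.74379
R(rectifier) = exp(−0.0000246 × 2000) = 0.95199
R(static bypass switch) = exp(−0.0000783 × 2000) = 0.85505
R(inverter) = exp(−0.000155 × 2000) = 0.73345
Parallel (battery string and rectifier): 1 − (1 − 0.74379)(1 − 0.95199) = 0.98770
Series ([0.98770] and static bypass switch): 0.98770 × 0.85505 = 0.84453
Parallel ([0.84453] and inverter): 1 − (1 − 0.84453)(1 − 0.73345) = 0.959

0.959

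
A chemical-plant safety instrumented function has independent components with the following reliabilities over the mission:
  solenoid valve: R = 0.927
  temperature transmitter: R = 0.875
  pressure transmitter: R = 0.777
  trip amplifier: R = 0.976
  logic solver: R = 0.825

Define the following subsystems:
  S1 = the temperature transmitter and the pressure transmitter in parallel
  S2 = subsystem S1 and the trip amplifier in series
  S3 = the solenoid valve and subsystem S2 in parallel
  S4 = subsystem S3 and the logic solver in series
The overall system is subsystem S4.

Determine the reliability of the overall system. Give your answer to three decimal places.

Parallel (temperature transmitter and pressure transmitter): 1 − (1 − 0.87500)(1 − 0.77700) = 0.97213
Series ([0.97213] and trip amplifier): 0.97213 × 0.97600 = 0.94880
Parallel (solenoid valve and [0.94880]): 1 − (1 − 0.92700)(1 − 0.94880) = 0.99626
Series ([0.99626] and logic solver): 0.99626 × 0.82500 = 0.822

0.822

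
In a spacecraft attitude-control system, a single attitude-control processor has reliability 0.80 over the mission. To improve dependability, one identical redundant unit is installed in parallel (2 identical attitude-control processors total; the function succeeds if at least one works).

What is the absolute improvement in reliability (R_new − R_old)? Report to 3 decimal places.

R_before = 0.80
R_after = 1 − (1 − 0.80)^2 = 0.960
ΔR = 0.960 − 0.80 = 0.160

0.160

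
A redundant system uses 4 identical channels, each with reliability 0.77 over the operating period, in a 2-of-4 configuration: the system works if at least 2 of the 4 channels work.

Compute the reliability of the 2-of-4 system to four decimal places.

R = Σ_{i=2}^{4} C(4,i) p^i (1−p)^{4−i} with p = 0.77
C(4,2)·0.77^2·0.23^2 = 0.188186
C(4,3)·0.77^3·0.23^1 = 0.420010
C(4,4)·0.77^4·0.23^0 = 0.351530
Sum = 0.9597

0.9597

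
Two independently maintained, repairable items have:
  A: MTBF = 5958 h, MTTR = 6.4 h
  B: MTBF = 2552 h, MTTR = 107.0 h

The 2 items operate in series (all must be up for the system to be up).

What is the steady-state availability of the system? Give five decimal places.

A(A) = MTBF/(MTBF+MTTR) = 5958/(5958+6.4) = 0.998927
A(B) = MTBF/(MTBF+MTTR) = 2552/(2552+107.0) = 0.959759
Series availability: 0.998927 × 0.959759 = 0.95873

0.95873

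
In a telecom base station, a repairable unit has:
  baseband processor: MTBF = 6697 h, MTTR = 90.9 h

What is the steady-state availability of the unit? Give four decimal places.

0.9866

A(baseband processor) = MTBF/(MTBF+MTTR) = 6697/(6697+90.9) = 0.9866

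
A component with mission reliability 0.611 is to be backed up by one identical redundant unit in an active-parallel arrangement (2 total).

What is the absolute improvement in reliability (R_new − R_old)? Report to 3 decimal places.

R_before = 0.611
R_after = 1 − (1 − 0.611)^2 = 0.849
ΔR = 0.849 − 0.611 = 0.238

0.238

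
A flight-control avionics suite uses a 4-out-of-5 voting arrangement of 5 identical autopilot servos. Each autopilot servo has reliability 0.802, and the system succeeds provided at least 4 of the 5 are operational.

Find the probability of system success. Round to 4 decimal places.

0.7414

R = Σ_{i=4}^{5} C(5,i) p^i (1−p)^{5−i} with p = 0.802
C(5,4)·0.802^4·0.198^1 = 0.409574
C(5,5)·0.802^5·0.198^0 = 0.331797
Sum = 0.7414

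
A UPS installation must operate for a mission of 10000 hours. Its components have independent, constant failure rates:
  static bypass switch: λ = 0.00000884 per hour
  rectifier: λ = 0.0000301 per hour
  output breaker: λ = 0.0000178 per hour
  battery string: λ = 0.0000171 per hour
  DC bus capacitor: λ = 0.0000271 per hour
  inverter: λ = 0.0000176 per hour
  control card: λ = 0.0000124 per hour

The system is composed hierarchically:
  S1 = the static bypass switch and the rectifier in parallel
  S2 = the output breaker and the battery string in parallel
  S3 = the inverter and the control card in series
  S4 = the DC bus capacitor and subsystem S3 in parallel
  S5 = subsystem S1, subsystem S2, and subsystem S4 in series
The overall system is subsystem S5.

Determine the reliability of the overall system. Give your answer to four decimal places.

0.8943

R(static bypass switch) = exp(−0.00000884 × 10000) = 0.915395
R(rectifier) = exp(−0.0000301 × 10000) = 0.740078
R(output breaker) = exp(−0.0000178 × 10000) = 0.836942
R(battery string) = exp(−0.0000171 × 10000) = 0.842822
R(DC bus capacitor) = exp(−0.0000271 × 10000) = 0.762616
R(inverter) = exp(−0.0000176 × 10000) = 0.838618
R(control card) = exp(−0.0000124 × 10000) = 0.883380
Parallel (static bypass switch and rectifier): 1 − (1 − 0.915395)(1 − 0.740078) = 0.978009
Parallel (output breaker and battery string): 1 − (1 − 0.836942)(1 − 0.842822) = 0.974371
Series (inverter and control card): 0.838618 × 0.883380 = 0.740818
Parallel (DC bus capacitor and [0.740818]): 1 − (1 − 0.762616)(1 − 0.740818) = 0.938474
Series ([0.978009], [0.974371], and [0.938474]): 0.978009 × 0.974371 × 0.938474 = 0.8943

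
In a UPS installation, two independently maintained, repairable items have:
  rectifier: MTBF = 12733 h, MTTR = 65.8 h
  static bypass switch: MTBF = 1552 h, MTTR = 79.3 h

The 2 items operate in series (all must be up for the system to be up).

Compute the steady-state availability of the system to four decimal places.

0.9465

A(rectifier) = MTBF/(MTBF+MTTR) = 12733/(12733+65.8) = 0.994859
A(static bypass switch) = MTBF/(MTBF+MTTR) = 1552/(1552+79.3) = 0.951388
Series availability: 0.994859 × 0.951388 = 0.9465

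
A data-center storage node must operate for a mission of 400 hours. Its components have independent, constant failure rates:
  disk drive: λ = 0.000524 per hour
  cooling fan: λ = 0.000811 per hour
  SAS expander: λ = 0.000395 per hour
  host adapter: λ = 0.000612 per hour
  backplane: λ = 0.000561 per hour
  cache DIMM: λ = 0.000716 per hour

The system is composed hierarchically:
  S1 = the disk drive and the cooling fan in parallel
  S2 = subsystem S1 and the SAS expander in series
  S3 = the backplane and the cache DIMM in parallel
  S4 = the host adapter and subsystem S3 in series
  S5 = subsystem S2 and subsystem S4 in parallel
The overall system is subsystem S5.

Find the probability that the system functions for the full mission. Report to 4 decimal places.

R(disk drive) = exp(−0.000524 × 400) = 0.810909
R(cooling fan) = exp(−0.000811 × 400) = 0.722961
R(SAS expander) = exp(−0.000395 × 400) = 0.853850
R(host adapter) = exp(−0.000612 × 400) = 0.782861
R(backplane) = exp(−0.000561 × 400) = 0.798995
R(cache DIMM) = exp(−0.000716 × 400) = 0.750962
Parallel (disk drive and cooling fan): 1 − (1 − 0.810909)(1 − 0.722961) = 0.947614
Series ([0.947614] and SAS expander): 0.947614 × 0.853850 = 0.809120
Parallel (backplane and cache DIMM): 1 − (1 − 0.798995)(1 − 0.750962) = 0.949942
Series (host adapter and [0.949942]): 0.782861 × 0.949942 = 0.743673
Parallel ([0.809120] and [0.743673]): 1 − (1 − 0.809120)(1 − 0.743673) = 0.9511

0.9511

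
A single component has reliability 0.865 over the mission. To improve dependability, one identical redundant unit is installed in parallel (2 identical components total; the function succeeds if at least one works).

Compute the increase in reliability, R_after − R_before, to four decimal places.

R_before = 0.865
R_after = 1 − (1 − 0.865)^2 = 0.9818
ΔR = 0.9818 − 0.865 = 0.1168

0.1168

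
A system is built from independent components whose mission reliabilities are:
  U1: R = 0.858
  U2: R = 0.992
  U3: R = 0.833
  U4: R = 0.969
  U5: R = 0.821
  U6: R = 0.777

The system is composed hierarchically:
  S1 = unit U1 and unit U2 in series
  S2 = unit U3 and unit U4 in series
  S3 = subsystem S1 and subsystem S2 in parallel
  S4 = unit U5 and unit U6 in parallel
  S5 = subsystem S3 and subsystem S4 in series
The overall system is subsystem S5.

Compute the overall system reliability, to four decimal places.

0.9325

Series (U1 and U2): 0.858000 × 0.992000 = 0.851136
Series (U3 and U4): 0.833000 × 0.969000 = 0.807177
Parallel ([0.851136] and [0.807177]): 1 − (1 − 0.851136)(1 − 0.807177) = 0.971296
Parallel (U5 and U6): 1 − (1 − 0.821000)(1 − 0.777000) = 0.960083
Series ([0.971296] and [0.960083]): 0.971296 × 0.960083 = 0.9325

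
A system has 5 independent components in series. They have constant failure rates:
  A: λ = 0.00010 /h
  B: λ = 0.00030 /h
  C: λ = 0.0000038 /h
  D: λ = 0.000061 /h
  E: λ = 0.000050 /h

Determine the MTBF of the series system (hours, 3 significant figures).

Series of exponential components: λ_sys = Σ λ_i
λ_sys = 0.00010 + 0.00030 + 0.0000038 + 0.000061 + 0.000050 = 5.1480e-04 /h
MTBF = 1 / λ_sys = 1940 h

1940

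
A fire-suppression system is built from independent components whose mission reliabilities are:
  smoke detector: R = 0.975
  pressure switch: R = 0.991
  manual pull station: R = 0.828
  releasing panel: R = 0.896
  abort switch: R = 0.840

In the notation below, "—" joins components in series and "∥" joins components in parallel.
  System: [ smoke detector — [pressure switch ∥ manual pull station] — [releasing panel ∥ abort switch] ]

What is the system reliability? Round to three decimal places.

Parallel (pressure switch and manual pull station): 1 − (1 − 0.99100)(1 − 0.82800) = 0.99845
Parallel (releasing panel and abort switch): 1 − (1 − 0.89600)(1 − 0.84000) = 0.98336
Series (smoke detector, [0.99845], and [0.98336]): 0.97500 × 0.99845 × 0.98336 = 0.957

0.957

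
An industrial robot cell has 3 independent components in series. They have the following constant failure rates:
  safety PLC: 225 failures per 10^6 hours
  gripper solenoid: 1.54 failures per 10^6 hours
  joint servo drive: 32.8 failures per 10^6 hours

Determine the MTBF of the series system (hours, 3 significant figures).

Series of exponential components: λ_sys = Σ λ_i
λ_sys = 0.000225 + 0.00000154 + 0.0000328 = 2.5934e-04 /h
MTBF = 1 / λ_sys = 3860 h

3860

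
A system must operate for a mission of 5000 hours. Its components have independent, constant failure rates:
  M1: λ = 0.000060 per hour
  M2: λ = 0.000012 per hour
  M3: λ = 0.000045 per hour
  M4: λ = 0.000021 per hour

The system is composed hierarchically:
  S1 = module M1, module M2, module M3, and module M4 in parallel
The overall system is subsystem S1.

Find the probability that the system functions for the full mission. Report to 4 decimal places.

R(M1) = exp(−0.000060 × 5000) = 0.740818
R(M2) = exp(−0.000012 × 5000) = 0.941765
R(M3) = exp(−0.000045 × 5000) = 0.798516
R(M4) = exp(−0.000021 × 5000) = 0.900325
Parallel (M1, M2, M3, and M4): 1 − (1 − 0.740818)(1 − 0.941765)(1 − 0.798516)(1 − 0.900325) = 0.9997

0.9997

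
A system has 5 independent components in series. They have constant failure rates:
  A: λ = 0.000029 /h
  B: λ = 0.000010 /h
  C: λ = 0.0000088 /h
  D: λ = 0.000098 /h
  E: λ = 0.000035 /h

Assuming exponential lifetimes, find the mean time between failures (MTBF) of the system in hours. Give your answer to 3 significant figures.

Series of exponential components: λ_sys = Σ λ_i
λ_sys = 0.000029 + 0.000010 + 0.0000088 + 0.000098 + 0.000035 = 1.8080e-04 /h
MTBF = 1 / λ_sys = 5530 h

5530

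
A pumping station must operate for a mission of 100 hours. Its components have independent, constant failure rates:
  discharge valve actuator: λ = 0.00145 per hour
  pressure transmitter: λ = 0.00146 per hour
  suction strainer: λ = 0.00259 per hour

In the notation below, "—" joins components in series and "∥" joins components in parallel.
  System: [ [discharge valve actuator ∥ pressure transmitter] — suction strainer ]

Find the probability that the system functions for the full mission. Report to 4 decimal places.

0.7577

R(discharge valve actuator) = exp(−0.00145 × 100) = 0.865022
R(pressure transmitter) = exp(−0.00146 × 100) = 0.864158
R(suction strainer) = exp(−0.00259 × 100) = 0.771823
Parallel (discharge valve actuator and pressure transmitter): 1 − (1 − 0.865022)(1 − 0.864158) = 0.981664
Series ([0.981664] and suction strainer): 0.981664 × 0.771823 = 0.7577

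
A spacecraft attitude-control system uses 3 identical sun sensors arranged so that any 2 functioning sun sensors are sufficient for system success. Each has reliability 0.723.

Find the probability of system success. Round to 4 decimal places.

R = Σ_{i=2}^{3} C(3,i) p^i (1−p)^{3−i} with p = 0.723
C(3,2)·0.723^2·0.277^1 = 0.434388
C(3,3)·0.723^3·0.277^0 = 0.377933
Sum = 0.8123

0.8123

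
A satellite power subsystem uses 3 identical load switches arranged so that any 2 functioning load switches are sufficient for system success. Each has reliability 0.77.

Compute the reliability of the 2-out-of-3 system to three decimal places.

R = Σ_{i=2}^{3} C(3,i) p^i (1−p)^{3−i} with p = 0.77
C(3,2)·0.77^2·0.23^1 = 0.40910
C(3,3)·0.77^3·0.23^0 = 0.45653
Sum = 0.866

0.866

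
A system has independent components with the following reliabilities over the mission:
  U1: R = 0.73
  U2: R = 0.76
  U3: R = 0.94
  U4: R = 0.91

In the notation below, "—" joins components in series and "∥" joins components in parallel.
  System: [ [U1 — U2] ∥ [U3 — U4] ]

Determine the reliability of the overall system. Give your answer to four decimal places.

0.9356

Series (U1 and U2): 0.730000 × 0.760000 = 0.554800
Series (U3 and U4): 0.940000 × 0.910000 = 0.855400
Parallel ([0.554800] and [0.855400]): 1 − (1 − 0.554800)(1 − 0.855400) = 0.9356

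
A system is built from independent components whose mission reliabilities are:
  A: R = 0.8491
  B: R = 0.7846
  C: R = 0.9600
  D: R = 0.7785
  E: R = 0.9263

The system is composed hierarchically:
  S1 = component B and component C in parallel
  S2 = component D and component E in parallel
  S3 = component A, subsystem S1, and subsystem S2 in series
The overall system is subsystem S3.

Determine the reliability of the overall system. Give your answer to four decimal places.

Parallel (B and C): 1 − (1 − 0.784600)(1 − 0.960000) = 0.991384
Parallel (D and E): 1 − (1 − 0.778500)(1 − 0.926300) = 0.983675
Series (A, [0.991384], and [0.983675]): 0.849100 × 0.991384 × 0.983675 = 0.8280

0.8280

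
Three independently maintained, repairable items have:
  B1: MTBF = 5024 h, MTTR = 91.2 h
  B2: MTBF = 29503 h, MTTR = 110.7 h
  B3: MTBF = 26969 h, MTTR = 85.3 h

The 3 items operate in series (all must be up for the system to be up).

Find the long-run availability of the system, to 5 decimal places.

A(B1) = MTBF/(MTBF+MTTR) = 5024/(5024+91.2) = 0.982171
A(B2) = MTBF/(MTBF+MTTR) = 29503/(29503+110.7) = 0.996262
A(B3) = MTBF/(MTBF+MTTR) = 26969/(26969+85.3) = 0.996847
Series availability: 0.982171 × 0.996262 × 0.996847 = 0.97541

0.97541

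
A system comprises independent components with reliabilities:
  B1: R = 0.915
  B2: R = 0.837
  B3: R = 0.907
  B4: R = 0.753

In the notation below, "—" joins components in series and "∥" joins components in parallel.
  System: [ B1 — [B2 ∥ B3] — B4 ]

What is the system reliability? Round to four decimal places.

0.6786

Parallel (B2 and B3): 1 − (1 − 0.837000)(1 − 0.907000) = 0.984841
Series (B1, [0.984841], and B4): 0.915000 × 0.984841 × 0.753000 = 0.6786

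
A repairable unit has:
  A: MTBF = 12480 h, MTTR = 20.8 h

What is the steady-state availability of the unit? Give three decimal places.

A(A) = MTBF/(MTBF+MTTR) = 12480/(12480+20.8) = 0.998

0.998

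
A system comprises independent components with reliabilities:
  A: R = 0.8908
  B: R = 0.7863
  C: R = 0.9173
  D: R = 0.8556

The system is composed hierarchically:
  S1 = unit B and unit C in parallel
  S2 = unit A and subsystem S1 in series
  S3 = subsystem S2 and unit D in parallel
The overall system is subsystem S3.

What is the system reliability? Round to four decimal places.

Parallel (B and C): 1 − (1 − 0.786300)(1 − 0.917300) = 0.982327
Series (A and [0.982327]): 0.890800 × 0.982327 = 0.875057
Parallel ([0.875057] and D): 1 − (1 − 0.875057)(1 − 0.855600) = 0.9820

0.9820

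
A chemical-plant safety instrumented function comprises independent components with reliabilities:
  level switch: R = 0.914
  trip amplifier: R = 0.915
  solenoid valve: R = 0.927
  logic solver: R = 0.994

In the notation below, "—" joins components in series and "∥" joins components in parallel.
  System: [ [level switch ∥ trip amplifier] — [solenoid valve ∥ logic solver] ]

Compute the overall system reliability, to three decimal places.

Parallel (level switch and trip amplifier): 1 − (1 − 0.91400)(1 − 0.91500) = 0.99269
Parallel (solenoid valve and logic solver): 1 − (1 − 0.92700)(1 − 0.99400) = 0.99956
Series ([0.99269] and [0.99956]): 0.99269 × 0.99956 = 0.992

0.992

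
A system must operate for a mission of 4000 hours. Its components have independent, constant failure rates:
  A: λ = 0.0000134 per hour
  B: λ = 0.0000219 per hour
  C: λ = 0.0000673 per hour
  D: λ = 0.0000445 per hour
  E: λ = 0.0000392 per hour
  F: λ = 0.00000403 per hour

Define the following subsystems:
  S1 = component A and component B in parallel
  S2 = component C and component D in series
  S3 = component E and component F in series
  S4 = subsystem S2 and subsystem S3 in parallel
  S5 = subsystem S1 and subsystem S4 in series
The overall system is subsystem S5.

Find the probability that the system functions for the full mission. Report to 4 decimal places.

R(A) = exp(−0.0000134 × 4000) = 0.947811
R(B) = exp(−0.0000219 × 4000) = 0.916127
R(C) = exp(−0.0000673 × 4000) = 0.763990
R(D) = exp(−0.0000445 × 4000) = 0.836942
R(E) = exp(−0.0000392 × 4000) = 0.854875
R(F) = exp(−0.00000403 × 4000) = 0.984009
Parallel (A and B): 1 − (1 − 0.947811)(1 − 0.916127) = 0.995623
Series (C and D): 0.763990 × 0.836942 = 0.639415
Series (E and F): 0.854875 × 0.984009 = 0.841205
Parallel ([0.639415] and [0.841205]): 1 − (1 − 0.639415)(1 − 0.841205) = 0.942741
Series ([0.995623] and [0.942741]): 0.995623 × 0.942741 = 0.9386

0.9386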